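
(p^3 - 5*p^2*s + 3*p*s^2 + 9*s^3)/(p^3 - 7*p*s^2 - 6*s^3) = (p - 3*s)/(p + 2*s)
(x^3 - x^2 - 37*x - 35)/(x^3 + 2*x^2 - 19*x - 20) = (x - 7)/(x - 4)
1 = 1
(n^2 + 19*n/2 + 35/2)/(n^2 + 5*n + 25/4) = 2*(n + 7)/(2*n + 5)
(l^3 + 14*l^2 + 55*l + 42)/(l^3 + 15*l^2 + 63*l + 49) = (l + 6)/(l + 7)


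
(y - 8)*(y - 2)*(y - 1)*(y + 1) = y^4 - 10*y^3 + 15*y^2 + 10*y - 16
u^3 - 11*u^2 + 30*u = u*(u - 6)*(u - 5)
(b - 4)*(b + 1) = b^2 - 3*b - 4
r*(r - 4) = r^2 - 4*r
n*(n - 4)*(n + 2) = n^3 - 2*n^2 - 8*n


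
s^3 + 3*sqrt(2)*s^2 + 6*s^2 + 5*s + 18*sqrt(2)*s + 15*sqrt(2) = (s + 1)*(s + 5)*(s + 3*sqrt(2))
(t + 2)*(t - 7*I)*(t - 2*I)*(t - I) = t^4 + 2*t^3 - 10*I*t^3 - 23*t^2 - 20*I*t^2 - 46*t + 14*I*t + 28*I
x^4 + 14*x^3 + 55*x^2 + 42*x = x*(x + 1)*(x + 6)*(x + 7)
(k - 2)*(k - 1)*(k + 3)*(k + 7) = k^4 + 7*k^3 - 7*k^2 - 43*k + 42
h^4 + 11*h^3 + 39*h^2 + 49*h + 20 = (h + 1)^2*(h + 4)*(h + 5)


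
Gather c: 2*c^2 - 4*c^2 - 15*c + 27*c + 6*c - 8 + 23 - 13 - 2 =-2*c^2 + 18*c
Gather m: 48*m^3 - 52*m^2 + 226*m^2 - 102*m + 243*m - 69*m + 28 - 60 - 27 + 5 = 48*m^3 + 174*m^2 + 72*m - 54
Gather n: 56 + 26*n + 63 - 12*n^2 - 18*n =-12*n^2 + 8*n + 119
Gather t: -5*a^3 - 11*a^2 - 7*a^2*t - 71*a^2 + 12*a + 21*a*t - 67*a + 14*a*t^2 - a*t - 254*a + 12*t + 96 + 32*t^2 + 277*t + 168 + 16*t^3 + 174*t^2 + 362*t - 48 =-5*a^3 - 82*a^2 - 309*a + 16*t^3 + t^2*(14*a + 206) + t*(-7*a^2 + 20*a + 651) + 216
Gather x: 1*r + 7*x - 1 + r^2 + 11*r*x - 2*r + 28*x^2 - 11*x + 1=r^2 - r + 28*x^2 + x*(11*r - 4)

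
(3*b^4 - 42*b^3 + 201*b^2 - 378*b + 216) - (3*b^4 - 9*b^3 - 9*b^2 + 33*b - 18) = -33*b^3 + 210*b^2 - 411*b + 234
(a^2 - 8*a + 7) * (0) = 0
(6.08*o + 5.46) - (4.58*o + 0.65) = 1.5*o + 4.81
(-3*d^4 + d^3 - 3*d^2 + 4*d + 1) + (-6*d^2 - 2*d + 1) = -3*d^4 + d^3 - 9*d^2 + 2*d + 2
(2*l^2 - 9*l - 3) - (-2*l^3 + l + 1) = 2*l^3 + 2*l^2 - 10*l - 4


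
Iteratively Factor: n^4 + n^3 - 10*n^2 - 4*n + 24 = (n - 2)*(n^3 + 3*n^2 - 4*n - 12) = (n - 2)*(n + 2)*(n^2 + n - 6) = (n - 2)*(n + 2)*(n + 3)*(n - 2)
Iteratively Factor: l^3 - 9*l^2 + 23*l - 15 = (l - 5)*(l^2 - 4*l + 3) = (l - 5)*(l - 3)*(l - 1)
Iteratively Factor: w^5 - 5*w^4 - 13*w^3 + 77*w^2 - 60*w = (w)*(w^4 - 5*w^3 - 13*w^2 + 77*w - 60) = w*(w - 1)*(w^3 - 4*w^2 - 17*w + 60) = w*(w - 5)*(w - 1)*(w^2 + w - 12) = w*(w - 5)*(w - 1)*(w + 4)*(w - 3)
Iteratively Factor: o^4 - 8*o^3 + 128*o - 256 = (o - 4)*(o^3 - 4*o^2 - 16*o + 64) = (o - 4)^2*(o^2 - 16) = (o - 4)^2*(o + 4)*(o - 4)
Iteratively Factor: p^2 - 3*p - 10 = (p + 2)*(p - 5)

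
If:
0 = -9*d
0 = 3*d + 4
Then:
No Solution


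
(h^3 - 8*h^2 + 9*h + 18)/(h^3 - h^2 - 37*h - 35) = (h^2 - 9*h + 18)/(h^2 - 2*h - 35)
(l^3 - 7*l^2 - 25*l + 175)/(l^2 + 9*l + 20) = (l^2 - 12*l + 35)/(l + 4)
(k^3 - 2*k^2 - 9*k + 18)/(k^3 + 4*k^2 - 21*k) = (k^2 + k - 6)/(k*(k + 7))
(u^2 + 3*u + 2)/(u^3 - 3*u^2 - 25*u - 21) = (u + 2)/(u^2 - 4*u - 21)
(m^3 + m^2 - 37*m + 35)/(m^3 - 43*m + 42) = (m - 5)/(m - 6)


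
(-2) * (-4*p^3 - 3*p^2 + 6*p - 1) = 8*p^3 + 6*p^2 - 12*p + 2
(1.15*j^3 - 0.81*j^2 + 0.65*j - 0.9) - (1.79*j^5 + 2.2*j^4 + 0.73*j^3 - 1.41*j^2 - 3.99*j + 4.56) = -1.79*j^5 - 2.2*j^4 + 0.42*j^3 + 0.6*j^2 + 4.64*j - 5.46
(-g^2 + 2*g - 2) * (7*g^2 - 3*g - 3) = -7*g^4 + 17*g^3 - 17*g^2 + 6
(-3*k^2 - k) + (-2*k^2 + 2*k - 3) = -5*k^2 + k - 3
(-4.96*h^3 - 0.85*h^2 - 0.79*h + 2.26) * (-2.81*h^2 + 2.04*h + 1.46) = 13.9376*h^5 - 7.7299*h^4 - 6.7557*h^3 - 9.2032*h^2 + 3.457*h + 3.2996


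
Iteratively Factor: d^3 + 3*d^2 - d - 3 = (d + 1)*(d^2 + 2*d - 3) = (d - 1)*(d + 1)*(d + 3)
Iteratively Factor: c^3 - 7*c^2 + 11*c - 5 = (c - 5)*(c^2 - 2*c + 1) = (c - 5)*(c - 1)*(c - 1)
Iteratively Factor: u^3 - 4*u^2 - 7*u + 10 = (u - 1)*(u^2 - 3*u - 10) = (u - 1)*(u + 2)*(u - 5)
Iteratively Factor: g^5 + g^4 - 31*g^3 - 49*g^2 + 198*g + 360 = (g - 5)*(g^4 + 6*g^3 - g^2 - 54*g - 72) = (g - 5)*(g - 3)*(g^3 + 9*g^2 + 26*g + 24) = (g - 5)*(g - 3)*(g + 3)*(g^2 + 6*g + 8) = (g - 5)*(g - 3)*(g + 3)*(g + 4)*(g + 2)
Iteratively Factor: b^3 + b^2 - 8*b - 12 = (b + 2)*(b^2 - b - 6) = (b + 2)^2*(b - 3)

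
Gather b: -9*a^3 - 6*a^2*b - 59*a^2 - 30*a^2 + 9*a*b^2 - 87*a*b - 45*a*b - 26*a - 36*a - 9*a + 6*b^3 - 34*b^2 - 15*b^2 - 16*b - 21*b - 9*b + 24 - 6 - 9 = -9*a^3 - 89*a^2 - 71*a + 6*b^3 + b^2*(9*a - 49) + b*(-6*a^2 - 132*a - 46) + 9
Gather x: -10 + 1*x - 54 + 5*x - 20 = 6*x - 84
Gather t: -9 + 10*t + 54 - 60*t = 45 - 50*t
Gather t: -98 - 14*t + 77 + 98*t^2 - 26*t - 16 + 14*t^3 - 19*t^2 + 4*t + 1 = 14*t^3 + 79*t^2 - 36*t - 36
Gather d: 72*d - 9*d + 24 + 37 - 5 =63*d + 56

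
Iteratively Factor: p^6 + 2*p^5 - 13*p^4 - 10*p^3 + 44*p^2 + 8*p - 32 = (p + 2)*(p^5 - 13*p^3 + 16*p^2 + 12*p - 16) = (p + 2)*(p + 4)*(p^4 - 4*p^3 + 3*p^2 + 4*p - 4) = (p - 2)*(p + 2)*(p + 4)*(p^3 - 2*p^2 - p + 2) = (p - 2)*(p - 1)*(p + 2)*(p + 4)*(p^2 - p - 2) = (p - 2)*(p - 1)*(p + 1)*(p + 2)*(p + 4)*(p - 2)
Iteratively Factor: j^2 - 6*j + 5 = (j - 1)*(j - 5)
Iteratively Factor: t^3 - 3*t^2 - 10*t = (t + 2)*(t^2 - 5*t) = (t - 5)*(t + 2)*(t)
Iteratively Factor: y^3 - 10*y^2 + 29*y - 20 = (y - 4)*(y^2 - 6*y + 5) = (y - 5)*(y - 4)*(y - 1)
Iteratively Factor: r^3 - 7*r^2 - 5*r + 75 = (r + 3)*(r^2 - 10*r + 25) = (r - 5)*(r + 3)*(r - 5)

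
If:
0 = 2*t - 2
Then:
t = 1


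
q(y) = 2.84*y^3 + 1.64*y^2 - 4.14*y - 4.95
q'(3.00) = 82.38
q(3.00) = 74.07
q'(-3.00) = 62.70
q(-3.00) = -54.45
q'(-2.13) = 27.53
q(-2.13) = -16.14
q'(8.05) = 574.38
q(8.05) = 1549.51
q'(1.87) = 31.79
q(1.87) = 11.61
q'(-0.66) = -2.59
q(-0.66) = -2.32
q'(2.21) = 44.72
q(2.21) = 24.57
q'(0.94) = 6.47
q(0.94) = -5.03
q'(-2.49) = 40.52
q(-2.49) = -28.32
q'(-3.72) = 101.56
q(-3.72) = -113.05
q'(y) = 8.52*y^2 + 3.28*y - 4.14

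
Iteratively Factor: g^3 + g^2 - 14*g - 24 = (g + 3)*(g^2 - 2*g - 8) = (g + 2)*(g + 3)*(g - 4)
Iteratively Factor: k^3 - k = (k)*(k^2 - 1) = k*(k + 1)*(k - 1)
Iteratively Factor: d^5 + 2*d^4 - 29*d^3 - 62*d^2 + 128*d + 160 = (d - 5)*(d^4 + 7*d^3 + 6*d^2 - 32*d - 32) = (d - 5)*(d + 4)*(d^3 + 3*d^2 - 6*d - 8) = (d - 5)*(d + 4)^2*(d^2 - d - 2) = (d - 5)*(d - 2)*(d + 4)^2*(d + 1)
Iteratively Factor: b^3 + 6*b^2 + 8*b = (b + 4)*(b^2 + 2*b) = (b + 2)*(b + 4)*(b)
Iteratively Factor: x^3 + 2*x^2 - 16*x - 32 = (x + 4)*(x^2 - 2*x - 8) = (x - 4)*(x + 4)*(x + 2)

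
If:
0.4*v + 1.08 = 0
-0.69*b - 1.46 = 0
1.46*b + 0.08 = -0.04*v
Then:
No Solution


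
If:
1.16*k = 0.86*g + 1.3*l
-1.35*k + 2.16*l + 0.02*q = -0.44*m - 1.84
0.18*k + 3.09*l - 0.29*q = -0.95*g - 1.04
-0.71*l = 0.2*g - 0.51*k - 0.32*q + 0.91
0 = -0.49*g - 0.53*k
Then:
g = 0.06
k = -0.06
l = -0.09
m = -4.03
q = 2.77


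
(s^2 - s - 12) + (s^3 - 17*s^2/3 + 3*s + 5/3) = s^3 - 14*s^2/3 + 2*s - 31/3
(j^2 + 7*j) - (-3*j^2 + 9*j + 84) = 4*j^2 - 2*j - 84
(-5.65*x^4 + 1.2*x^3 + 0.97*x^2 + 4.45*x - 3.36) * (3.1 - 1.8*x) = 10.17*x^5 - 19.675*x^4 + 1.974*x^3 - 5.003*x^2 + 19.843*x - 10.416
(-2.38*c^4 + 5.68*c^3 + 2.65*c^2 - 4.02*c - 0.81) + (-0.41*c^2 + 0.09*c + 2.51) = -2.38*c^4 + 5.68*c^3 + 2.24*c^2 - 3.93*c + 1.7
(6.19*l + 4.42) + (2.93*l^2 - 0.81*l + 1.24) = 2.93*l^2 + 5.38*l + 5.66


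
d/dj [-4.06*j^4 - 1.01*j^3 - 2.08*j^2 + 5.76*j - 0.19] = -16.24*j^3 - 3.03*j^2 - 4.16*j + 5.76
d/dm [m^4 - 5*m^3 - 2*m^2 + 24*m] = 4*m^3 - 15*m^2 - 4*m + 24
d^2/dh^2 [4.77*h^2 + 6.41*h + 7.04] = 9.54000000000000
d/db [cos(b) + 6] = -sin(b)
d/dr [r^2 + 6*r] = 2*r + 6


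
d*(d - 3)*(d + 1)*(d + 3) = d^4 + d^3 - 9*d^2 - 9*d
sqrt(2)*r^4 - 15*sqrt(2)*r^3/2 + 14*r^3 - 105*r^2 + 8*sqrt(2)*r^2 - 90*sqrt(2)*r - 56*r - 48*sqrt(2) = (r - 8)*(r + sqrt(2))*(r + 6*sqrt(2))*(sqrt(2)*r + sqrt(2)/2)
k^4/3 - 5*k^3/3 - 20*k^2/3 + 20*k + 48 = (k/3 + 1)*(k - 6)*(k - 4)*(k + 2)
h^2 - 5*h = h*(h - 5)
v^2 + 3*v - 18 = (v - 3)*(v + 6)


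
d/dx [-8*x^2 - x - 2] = -16*x - 1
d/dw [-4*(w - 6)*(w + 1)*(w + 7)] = -12*w^2 - 16*w + 164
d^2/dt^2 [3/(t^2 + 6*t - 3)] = 6*(-t^2 - 6*t + 4*(t + 3)^2 + 3)/(t^2 + 6*t - 3)^3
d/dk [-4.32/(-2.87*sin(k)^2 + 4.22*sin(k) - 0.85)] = (18.2304 - 24.7968*sin(k))*cos(k)/(2.87*sin(k)^2 - 4.22*sin(k) + 0.85)^2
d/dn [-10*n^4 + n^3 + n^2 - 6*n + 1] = -40*n^3 + 3*n^2 + 2*n - 6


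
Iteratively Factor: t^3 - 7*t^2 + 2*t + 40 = (t - 5)*(t^2 - 2*t - 8) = (t - 5)*(t - 4)*(t + 2)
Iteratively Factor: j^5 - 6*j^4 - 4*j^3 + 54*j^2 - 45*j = (j + 3)*(j^4 - 9*j^3 + 23*j^2 - 15*j) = (j - 1)*(j + 3)*(j^3 - 8*j^2 + 15*j) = j*(j - 1)*(j + 3)*(j^2 - 8*j + 15) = j*(j - 3)*(j - 1)*(j + 3)*(j - 5)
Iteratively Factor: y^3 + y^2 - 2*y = (y)*(y^2 + y - 2) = y*(y - 1)*(y + 2)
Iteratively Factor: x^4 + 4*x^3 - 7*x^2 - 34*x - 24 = (x + 4)*(x^3 - 7*x - 6) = (x + 1)*(x + 4)*(x^2 - x - 6) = (x + 1)*(x + 2)*(x + 4)*(x - 3)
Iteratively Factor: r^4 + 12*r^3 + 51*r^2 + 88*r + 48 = (r + 1)*(r^3 + 11*r^2 + 40*r + 48) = (r + 1)*(r + 3)*(r^2 + 8*r + 16) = (r + 1)*(r + 3)*(r + 4)*(r + 4)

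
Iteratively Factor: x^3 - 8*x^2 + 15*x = (x - 3)*(x^2 - 5*x) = (x - 5)*(x - 3)*(x)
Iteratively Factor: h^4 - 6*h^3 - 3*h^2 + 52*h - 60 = (h + 3)*(h^3 - 9*h^2 + 24*h - 20) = (h - 2)*(h + 3)*(h^2 - 7*h + 10) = (h - 2)^2*(h + 3)*(h - 5)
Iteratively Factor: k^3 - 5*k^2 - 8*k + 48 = (k - 4)*(k^2 - k - 12) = (k - 4)^2*(k + 3)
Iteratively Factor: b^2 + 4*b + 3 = (b + 1)*(b + 3)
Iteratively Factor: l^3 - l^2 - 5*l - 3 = (l - 3)*(l^2 + 2*l + 1) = (l - 3)*(l + 1)*(l + 1)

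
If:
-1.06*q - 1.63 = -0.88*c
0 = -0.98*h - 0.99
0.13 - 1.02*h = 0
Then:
No Solution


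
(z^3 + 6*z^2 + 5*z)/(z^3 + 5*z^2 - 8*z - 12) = z*(z + 5)/(z^2 + 4*z - 12)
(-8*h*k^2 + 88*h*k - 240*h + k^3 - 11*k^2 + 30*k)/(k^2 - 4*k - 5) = (-8*h*k + 48*h + k^2 - 6*k)/(k + 1)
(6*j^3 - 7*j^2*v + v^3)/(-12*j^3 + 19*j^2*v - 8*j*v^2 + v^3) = (-6*j^2 + j*v + v^2)/(12*j^2 - 7*j*v + v^2)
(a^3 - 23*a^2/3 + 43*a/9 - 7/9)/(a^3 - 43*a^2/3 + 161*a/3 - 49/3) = (a - 1/3)/(a - 7)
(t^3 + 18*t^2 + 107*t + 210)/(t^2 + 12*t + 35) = t + 6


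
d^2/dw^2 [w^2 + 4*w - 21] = 2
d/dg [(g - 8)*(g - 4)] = 2*g - 12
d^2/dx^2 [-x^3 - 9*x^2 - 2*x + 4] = -6*x - 18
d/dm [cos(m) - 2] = -sin(m)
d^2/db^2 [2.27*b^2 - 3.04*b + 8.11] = 4.54000000000000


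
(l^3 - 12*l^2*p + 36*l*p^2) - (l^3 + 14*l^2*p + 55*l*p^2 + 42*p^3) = -26*l^2*p - 19*l*p^2 - 42*p^3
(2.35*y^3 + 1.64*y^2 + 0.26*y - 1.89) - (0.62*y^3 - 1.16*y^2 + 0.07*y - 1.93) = 1.73*y^3 + 2.8*y^2 + 0.19*y + 0.04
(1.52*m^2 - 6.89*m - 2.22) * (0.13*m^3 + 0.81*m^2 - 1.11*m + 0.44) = 0.1976*m^5 + 0.3355*m^4 - 7.5567*m^3 + 6.5185*m^2 - 0.5674*m - 0.9768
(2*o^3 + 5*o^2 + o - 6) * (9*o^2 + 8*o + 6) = 18*o^5 + 61*o^4 + 61*o^3 - 16*o^2 - 42*o - 36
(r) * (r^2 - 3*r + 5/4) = r^3 - 3*r^2 + 5*r/4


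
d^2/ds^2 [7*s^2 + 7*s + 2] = 14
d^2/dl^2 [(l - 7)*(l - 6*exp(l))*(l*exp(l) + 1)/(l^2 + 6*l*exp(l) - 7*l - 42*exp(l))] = (l^4 - 30*l^3*exp(l) + 2*l^3 - 108*l^2*exp(2*l) + 36*l^2*exp(l) - 12*l^2 - 216*l*exp(3*l) - 216*l*exp(2*l) + 72*l*exp(l) + 24*l - 432*exp(3*l) + 144*exp(2*l) - 144*exp(l) - 24)*exp(l)/(l^3 + 18*l^2*exp(l) + 108*l*exp(2*l) + 216*exp(3*l))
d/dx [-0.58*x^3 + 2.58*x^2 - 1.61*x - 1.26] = -1.74*x^2 + 5.16*x - 1.61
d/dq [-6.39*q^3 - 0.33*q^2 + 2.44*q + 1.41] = -19.17*q^2 - 0.66*q + 2.44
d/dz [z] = 1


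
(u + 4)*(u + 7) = u^2 + 11*u + 28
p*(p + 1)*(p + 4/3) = p^3 + 7*p^2/3 + 4*p/3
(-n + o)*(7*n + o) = -7*n^2 + 6*n*o + o^2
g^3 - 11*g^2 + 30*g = g*(g - 6)*(g - 5)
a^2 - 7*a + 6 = (a - 6)*(a - 1)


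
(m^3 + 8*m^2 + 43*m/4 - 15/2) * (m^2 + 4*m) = m^5 + 12*m^4 + 171*m^3/4 + 71*m^2/2 - 30*m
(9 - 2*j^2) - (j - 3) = -2*j^2 - j + 12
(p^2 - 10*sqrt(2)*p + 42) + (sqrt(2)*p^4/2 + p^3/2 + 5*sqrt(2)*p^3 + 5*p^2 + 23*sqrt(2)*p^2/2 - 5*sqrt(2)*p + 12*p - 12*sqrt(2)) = sqrt(2)*p^4/2 + p^3/2 + 5*sqrt(2)*p^3 + 6*p^2 + 23*sqrt(2)*p^2/2 - 15*sqrt(2)*p + 12*p - 12*sqrt(2) + 42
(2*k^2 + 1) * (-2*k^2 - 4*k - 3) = -4*k^4 - 8*k^3 - 8*k^2 - 4*k - 3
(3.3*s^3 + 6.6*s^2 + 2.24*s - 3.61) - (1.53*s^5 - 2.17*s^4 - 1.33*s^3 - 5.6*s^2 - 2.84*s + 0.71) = -1.53*s^5 + 2.17*s^4 + 4.63*s^3 + 12.2*s^2 + 5.08*s - 4.32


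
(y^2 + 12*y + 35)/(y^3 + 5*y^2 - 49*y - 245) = 1/(y - 7)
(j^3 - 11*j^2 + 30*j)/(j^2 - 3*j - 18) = j*(j - 5)/(j + 3)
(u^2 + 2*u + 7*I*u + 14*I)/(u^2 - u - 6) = (u + 7*I)/(u - 3)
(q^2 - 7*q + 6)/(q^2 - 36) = (q - 1)/(q + 6)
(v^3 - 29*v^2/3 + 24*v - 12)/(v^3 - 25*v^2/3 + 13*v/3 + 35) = (3*v^2 - 20*v + 12)/(3*v^2 - 16*v - 35)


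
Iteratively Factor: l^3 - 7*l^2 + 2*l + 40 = (l - 5)*(l^2 - 2*l - 8) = (l - 5)*(l + 2)*(l - 4)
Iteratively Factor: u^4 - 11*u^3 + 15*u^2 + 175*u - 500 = (u - 5)*(u^3 - 6*u^2 - 15*u + 100) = (u - 5)^2*(u^2 - u - 20) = (u - 5)^3*(u + 4)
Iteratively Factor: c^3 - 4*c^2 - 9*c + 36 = (c - 3)*(c^2 - c - 12) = (c - 3)*(c + 3)*(c - 4)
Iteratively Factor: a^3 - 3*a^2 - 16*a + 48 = (a + 4)*(a^2 - 7*a + 12) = (a - 4)*(a + 4)*(a - 3)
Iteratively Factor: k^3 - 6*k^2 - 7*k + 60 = (k + 3)*(k^2 - 9*k + 20) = (k - 5)*(k + 3)*(k - 4)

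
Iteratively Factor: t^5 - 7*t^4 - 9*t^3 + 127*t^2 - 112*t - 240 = (t + 1)*(t^4 - 8*t^3 - t^2 + 128*t - 240) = (t - 5)*(t + 1)*(t^3 - 3*t^2 - 16*t + 48) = (t - 5)*(t - 3)*(t + 1)*(t^2 - 16) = (t - 5)*(t - 3)*(t + 1)*(t + 4)*(t - 4)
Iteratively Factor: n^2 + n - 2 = (n + 2)*(n - 1)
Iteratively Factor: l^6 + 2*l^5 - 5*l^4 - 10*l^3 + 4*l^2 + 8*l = (l - 2)*(l^5 + 4*l^4 + 3*l^3 - 4*l^2 - 4*l) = (l - 2)*(l + 2)*(l^4 + 2*l^3 - l^2 - 2*l) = l*(l - 2)*(l + 2)*(l^3 + 2*l^2 - l - 2) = l*(l - 2)*(l - 1)*(l + 2)*(l^2 + 3*l + 2) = l*(l - 2)*(l - 1)*(l + 2)^2*(l + 1)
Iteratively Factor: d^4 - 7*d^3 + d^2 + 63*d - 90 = (d - 5)*(d^3 - 2*d^2 - 9*d + 18) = (d - 5)*(d - 3)*(d^2 + d - 6) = (d - 5)*(d - 3)*(d - 2)*(d + 3)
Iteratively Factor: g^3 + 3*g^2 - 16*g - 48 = (g + 4)*(g^2 - g - 12) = (g - 4)*(g + 4)*(g + 3)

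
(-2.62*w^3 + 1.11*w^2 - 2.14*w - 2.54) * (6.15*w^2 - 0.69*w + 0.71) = -16.113*w^5 + 8.6343*w^4 - 15.7871*w^3 - 13.3563*w^2 + 0.2332*w - 1.8034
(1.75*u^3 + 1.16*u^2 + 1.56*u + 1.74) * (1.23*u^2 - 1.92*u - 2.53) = 2.1525*u^5 - 1.9332*u^4 - 4.7359*u^3 - 3.7898*u^2 - 7.2876*u - 4.4022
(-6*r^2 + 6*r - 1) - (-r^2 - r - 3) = -5*r^2 + 7*r + 2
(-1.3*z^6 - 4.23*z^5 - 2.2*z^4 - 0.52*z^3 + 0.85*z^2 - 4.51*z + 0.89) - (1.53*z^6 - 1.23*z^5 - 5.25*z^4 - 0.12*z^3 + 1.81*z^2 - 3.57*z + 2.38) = -2.83*z^6 - 3.0*z^5 + 3.05*z^4 - 0.4*z^3 - 0.96*z^2 - 0.94*z - 1.49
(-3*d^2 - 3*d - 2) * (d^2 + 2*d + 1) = -3*d^4 - 9*d^3 - 11*d^2 - 7*d - 2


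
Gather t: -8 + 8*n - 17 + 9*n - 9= 17*n - 34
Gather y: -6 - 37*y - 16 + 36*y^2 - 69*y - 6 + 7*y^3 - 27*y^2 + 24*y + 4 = 7*y^3 + 9*y^2 - 82*y - 24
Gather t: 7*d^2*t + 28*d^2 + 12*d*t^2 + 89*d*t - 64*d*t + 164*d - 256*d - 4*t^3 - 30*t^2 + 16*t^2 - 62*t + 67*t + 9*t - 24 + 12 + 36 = 28*d^2 - 92*d - 4*t^3 + t^2*(12*d - 14) + t*(7*d^2 + 25*d + 14) + 24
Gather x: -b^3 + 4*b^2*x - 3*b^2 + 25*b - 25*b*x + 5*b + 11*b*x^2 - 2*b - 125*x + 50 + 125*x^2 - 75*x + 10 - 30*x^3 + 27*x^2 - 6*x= -b^3 - 3*b^2 + 28*b - 30*x^3 + x^2*(11*b + 152) + x*(4*b^2 - 25*b - 206) + 60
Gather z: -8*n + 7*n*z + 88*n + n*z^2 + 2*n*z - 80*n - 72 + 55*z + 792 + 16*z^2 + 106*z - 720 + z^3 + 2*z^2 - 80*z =z^3 + z^2*(n + 18) + z*(9*n + 81)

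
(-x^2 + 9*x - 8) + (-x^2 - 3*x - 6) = -2*x^2 + 6*x - 14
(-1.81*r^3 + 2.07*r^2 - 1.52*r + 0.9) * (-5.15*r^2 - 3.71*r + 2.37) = 9.3215*r^5 - 3.9454*r^4 - 4.1414*r^3 + 5.9101*r^2 - 6.9414*r + 2.133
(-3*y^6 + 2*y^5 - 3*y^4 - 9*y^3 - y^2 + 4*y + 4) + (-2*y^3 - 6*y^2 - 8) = -3*y^6 + 2*y^5 - 3*y^4 - 11*y^3 - 7*y^2 + 4*y - 4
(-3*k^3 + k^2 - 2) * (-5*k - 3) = 15*k^4 + 4*k^3 - 3*k^2 + 10*k + 6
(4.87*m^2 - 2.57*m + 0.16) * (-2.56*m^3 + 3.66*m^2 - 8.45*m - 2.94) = -12.4672*m^5 + 24.4034*m^4 - 50.9673*m^3 + 7.9843*m^2 + 6.2038*m - 0.4704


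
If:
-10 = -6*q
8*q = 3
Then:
No Solution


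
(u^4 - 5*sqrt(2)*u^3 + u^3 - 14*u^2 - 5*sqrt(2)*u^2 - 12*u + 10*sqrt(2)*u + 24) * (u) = u^5 - 5*sqrt(2)*u^4 + u^4 - 14*u^3 - 5*sqrt(2)*u^3 - 12*u^2 + 10*sqrt(2)*u^2 + 24*u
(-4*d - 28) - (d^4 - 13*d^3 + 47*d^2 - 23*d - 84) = -d^4 + 13*d^3 - 47*d^2 + 19*d + 56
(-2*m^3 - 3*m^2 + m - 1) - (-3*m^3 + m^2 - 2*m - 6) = m^3 - 4*m^2 + 3*m + 5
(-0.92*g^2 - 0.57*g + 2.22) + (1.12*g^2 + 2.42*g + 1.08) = 0.2*g^2 + 1.85*g + 3.3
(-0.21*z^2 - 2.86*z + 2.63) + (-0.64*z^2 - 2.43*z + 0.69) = -0.85*z^2 - 5.29*z + 3.32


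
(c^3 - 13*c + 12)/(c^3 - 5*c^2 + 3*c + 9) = (c^2 + 3*c - 4)/(c^2 - 2*c - 3)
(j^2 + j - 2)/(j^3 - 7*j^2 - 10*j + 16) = 1/(j - 8)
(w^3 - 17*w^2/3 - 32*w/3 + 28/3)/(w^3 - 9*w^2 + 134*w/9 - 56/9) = 3*(w + 2)/(3*w - 4)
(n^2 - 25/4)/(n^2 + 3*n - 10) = (n^2 - 25/4)/(n^2 + 3*n - 10)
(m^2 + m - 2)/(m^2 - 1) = (m + 2)/(m + 1)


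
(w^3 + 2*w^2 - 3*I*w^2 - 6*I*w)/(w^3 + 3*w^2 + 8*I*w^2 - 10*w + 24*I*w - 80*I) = w*(w^2 + w*(2 - 3*I) - 6*I)/(w^3 + w^2*(3 + 8*I) + 2*w*(-5 + 12*I) - 80*I)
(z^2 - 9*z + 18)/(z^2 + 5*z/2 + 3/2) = 2*(z^2 - 9*z + 18)/(2*z^2 + 5*z + 3)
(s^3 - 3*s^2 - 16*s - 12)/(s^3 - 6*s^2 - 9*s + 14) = (s^2 - 5*s - 6)/(s^2 - 8*s + 7)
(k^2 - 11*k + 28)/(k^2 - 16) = (k - 7)/(k + 4)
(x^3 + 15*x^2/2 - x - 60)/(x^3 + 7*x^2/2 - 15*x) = (x + 4)/x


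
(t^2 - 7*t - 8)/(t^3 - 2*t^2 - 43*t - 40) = 1/(t + 5)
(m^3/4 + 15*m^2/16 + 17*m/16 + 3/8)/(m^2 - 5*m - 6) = (4*m^2 + 11*m + 6)/(16*(m - 6))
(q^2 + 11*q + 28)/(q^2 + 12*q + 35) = (q + 4)/(q + 5)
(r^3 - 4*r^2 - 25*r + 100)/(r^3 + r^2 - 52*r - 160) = (r^2 - 9*r + 20)/(r^2 - 4*r - 32)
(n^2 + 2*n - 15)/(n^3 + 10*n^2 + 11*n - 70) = (n - 3)/(n^2 + 5*n - 14)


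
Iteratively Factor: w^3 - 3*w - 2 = (w + 1)*(w^2 - w - 2) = (w + 1)^2*(w - 2)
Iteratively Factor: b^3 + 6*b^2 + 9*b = (b + 3)*(b^2 + 3*b) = b*(b + 3)*(b + 3)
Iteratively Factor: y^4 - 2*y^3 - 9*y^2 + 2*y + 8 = (y - 1)*(y^3 - y^2 - 10*y - 8) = (y - 4)*(y - 1)*(y^2 + 3*y + 2) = (y - 4)*(y - 1)*(y + 2)*(y + 1)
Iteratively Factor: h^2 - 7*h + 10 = (h - 2)*(h - 5)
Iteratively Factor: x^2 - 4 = (x + 2)*(x - 2)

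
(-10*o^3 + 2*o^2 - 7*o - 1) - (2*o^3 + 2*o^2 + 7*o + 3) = -12*o^3 - 14*o - 4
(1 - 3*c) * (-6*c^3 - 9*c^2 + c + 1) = 18*c^4 + 21*c^3 - 12*c^2 - 2*c + 1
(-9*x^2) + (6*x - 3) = -9*x^2 + 6*x - 3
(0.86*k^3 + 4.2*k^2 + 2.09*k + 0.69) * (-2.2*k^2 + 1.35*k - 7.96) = -1.892*k^5 - 8.079*k^4 - 5.7736*k^3 - 32.1285*k^2 - 15.7049*k - 5.4924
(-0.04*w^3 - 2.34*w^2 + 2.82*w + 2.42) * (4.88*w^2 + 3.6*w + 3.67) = -0.1952*w^5 - 11.5632*w^4 + 5.1908*w^3 + 13.3738*w^2 + 19.0614*w + 8.8814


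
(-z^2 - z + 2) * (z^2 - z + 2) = -z^4 + z^2 - 4*z + 4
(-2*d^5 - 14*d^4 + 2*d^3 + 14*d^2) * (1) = -2*d^5 - 14*d^4 + 2*d^3 + 14*d^2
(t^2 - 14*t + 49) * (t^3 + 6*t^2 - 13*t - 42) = t^5 - 8*t^4 - 48*t^3 + 434*t^2 - 49*t - 2058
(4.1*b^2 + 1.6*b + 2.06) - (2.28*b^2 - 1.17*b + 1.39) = 1.82*b^2 + 2.77*b + 0.67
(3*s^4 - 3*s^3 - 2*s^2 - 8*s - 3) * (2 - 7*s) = -21*s^5 + 27*s^4 + 8*s^3 + 52*s^2 + 5*s - 6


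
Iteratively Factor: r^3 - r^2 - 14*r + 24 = (r - 3)*(r^2 + 2*r - 8) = (r - 3)*(r + 4)*(r - 2)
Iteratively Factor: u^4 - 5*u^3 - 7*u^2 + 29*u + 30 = (u + 2)*(u^3 - 7*u^2 + 7*u + 15) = (u - 3)*(u + 2)*(u^2 - 4*u - 5) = (u - 3)*(u + 1)*(u + 2)*(u - 5)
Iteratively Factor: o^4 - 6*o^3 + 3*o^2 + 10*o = (o + 1)*(o^3 - 7*o^2 + 10*o) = (o - 5)*(o + 1)*(o^2 - 2*o) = (o - 5)*(o - 2)*(o + 1)*(o)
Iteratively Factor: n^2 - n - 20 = (n + 4)*(n - 5)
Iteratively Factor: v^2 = (v)*(v)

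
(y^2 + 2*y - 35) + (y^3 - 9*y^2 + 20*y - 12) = y^3 - 8*y^2 + 22*y - 47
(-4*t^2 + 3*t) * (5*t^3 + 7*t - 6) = -20*t^5 + 15*t^4 - 28*t^3 + 45*t^2 - 18*t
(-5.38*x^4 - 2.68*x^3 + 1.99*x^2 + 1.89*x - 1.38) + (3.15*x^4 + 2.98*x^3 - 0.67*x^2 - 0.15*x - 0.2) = -2.23*x^4 + 0.3*x^3 + 1.32*x^2 + 1.74*x - 1.58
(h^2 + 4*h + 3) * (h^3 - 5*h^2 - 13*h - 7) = h^5 - h^4 - 30*h^3 - 74*h^2 - 67*h - 21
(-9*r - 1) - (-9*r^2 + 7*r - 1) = 9*r^2 - 16*r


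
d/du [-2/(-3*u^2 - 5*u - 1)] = 2*(-6*u - 5)/(3*u^2 + 5*u + 1)^2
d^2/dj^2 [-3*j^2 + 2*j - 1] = -6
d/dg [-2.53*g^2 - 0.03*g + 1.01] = -5.06*g - 0.03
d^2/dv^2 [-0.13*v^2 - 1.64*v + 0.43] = -0.260000000000000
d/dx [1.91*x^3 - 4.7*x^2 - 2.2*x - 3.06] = 5.73*x^2 - 9.4*x - 2.2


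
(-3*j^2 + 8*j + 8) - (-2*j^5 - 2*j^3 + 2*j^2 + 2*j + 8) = 2*j^5 + 2*j^3 - 5*j^2 + 6*j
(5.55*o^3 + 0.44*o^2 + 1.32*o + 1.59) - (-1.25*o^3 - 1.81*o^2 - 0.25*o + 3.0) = 6.8*o^3 + 2.25*o^2 + 1.57*o - 1.41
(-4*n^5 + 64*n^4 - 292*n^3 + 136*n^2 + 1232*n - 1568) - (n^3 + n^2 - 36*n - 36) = -4*n^5 + 64*n^4 - 293*n^3 + 135*n^2 + 1268*n - 1532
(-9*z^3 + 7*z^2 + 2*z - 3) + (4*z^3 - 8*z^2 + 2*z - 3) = -5*z^3 - z^2 + 4*z - 6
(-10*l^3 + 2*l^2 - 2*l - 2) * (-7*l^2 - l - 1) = 70*l^5 - 4*l^4 + 22*l^3 + 14*l^2 + 4*l + 2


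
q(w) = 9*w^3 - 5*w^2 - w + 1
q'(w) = 27*w^2 - 10*w - 1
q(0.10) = 0.86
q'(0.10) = -1.73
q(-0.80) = -6.01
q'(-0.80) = 24.28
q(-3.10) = -312.07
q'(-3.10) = 289.47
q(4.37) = 652.23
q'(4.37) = 470.92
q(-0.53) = -1.21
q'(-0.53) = 11.88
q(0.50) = 0.38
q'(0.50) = 0.75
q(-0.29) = 0.65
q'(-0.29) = 4.17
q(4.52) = 725.44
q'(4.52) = 505.42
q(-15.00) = -31484.00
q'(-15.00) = 6224.00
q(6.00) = 1759.00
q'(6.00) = 911.00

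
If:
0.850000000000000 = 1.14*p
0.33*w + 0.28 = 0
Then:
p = 0.75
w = -0.85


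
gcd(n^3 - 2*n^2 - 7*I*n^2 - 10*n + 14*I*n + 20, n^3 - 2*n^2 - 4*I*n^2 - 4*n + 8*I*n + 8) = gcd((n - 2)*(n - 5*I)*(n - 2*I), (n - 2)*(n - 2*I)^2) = n^2 + n*(-2 - 2*I) + 4*I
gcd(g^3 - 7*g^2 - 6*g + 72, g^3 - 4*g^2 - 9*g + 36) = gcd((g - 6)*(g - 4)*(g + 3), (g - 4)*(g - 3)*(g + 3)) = g^2 - g - 12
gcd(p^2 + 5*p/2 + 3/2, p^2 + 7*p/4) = 1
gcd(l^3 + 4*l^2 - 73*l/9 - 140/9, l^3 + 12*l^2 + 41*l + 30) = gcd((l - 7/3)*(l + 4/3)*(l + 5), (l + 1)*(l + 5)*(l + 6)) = l + 5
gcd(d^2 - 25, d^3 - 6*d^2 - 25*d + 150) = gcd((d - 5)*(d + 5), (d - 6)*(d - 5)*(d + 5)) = d^2 - 25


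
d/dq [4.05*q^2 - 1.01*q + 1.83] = 8.1*q - 1.01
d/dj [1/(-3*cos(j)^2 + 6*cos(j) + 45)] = 2*(1 - cos(j))*sin(j)/(3*(sin(j)^2 + 2*cos(j) + 14)^2)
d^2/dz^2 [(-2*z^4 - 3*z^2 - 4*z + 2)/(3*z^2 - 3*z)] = 2*(-2*z^6 + 6*z^5 - 6*z^4 - 7*z^3 + 6*z^2 - 6*z + 2)/(3*z^3*(z^3 - 3*z^2 + 3*z - 1))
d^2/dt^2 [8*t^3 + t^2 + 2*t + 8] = 48*t + 2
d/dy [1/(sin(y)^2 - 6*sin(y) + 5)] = 2*(3 - sin(y))*cos(y)/(sin(y)^2 - 6*sin(y) + 5)^2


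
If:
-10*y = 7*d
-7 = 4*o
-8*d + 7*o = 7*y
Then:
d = -245/62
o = -7/4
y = 343/124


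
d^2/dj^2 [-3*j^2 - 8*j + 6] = -6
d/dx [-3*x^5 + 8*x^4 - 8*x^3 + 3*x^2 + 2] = x*(-15*x^3 + 32*x^2 - 24*x + 6)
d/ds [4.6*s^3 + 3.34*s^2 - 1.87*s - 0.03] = 13.8*s^2 + 6.68*s - 1.87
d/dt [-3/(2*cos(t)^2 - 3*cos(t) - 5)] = 3*(3 - 4*cos(t))*sin(t)/(3*cos(t) - cos(2*t) + 4)^2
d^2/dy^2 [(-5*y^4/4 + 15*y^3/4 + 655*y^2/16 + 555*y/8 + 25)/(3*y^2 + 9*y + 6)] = 5*(-4*y^3 - 12*y^2 - 12*y - 31)/(24*(y^3 + 3*y^2 + 3*y + 1))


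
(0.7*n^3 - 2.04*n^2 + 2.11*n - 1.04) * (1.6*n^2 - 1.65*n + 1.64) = 1.12*n^5 - 4.419*n^4 + 7.89*n^3 - 8.4911*n^2 + 5.1764*n - 1.7056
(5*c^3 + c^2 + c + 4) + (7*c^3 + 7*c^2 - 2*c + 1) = 12*c^3 + 8*c^2 - c + 5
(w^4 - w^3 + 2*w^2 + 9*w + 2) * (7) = 7*w^4 - 7*w^3 + 14*w^2 + 63*w + 14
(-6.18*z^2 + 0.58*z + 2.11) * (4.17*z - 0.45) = -25.7706*z^3 + 5.1996*z^2 + 8.5377*z - 0.9495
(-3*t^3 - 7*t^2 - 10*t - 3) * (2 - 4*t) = 12*t^4 + 22*t^3 + 26*t^2 - 8*t - 6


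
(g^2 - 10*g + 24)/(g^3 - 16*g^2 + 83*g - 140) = (g - 6)/(g^2 - 12*g + 35)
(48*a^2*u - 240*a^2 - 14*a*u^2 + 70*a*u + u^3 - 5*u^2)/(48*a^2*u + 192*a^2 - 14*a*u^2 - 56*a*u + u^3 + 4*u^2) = (u - 5)/(u + 4)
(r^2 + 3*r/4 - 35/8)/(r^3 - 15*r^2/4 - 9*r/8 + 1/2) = (8*r^2 + 6*r - 35)/(8*r^3 - 30*r^2 - 9*r + 4)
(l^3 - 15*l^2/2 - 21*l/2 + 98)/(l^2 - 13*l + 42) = (l^2 - l/2 - 14)/(l - 6)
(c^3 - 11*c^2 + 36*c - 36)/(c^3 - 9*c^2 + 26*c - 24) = (c - 6)/(c - 4)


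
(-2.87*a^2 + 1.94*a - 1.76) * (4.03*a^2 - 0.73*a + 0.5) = -11.5661*a^4 + 9.9133*a^3 - 9.944*a^2 + 2.2548*a - 0.88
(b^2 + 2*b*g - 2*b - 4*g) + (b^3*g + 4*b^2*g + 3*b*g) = b^3*g + 4*b^2*g + b^2 + 5*b*g - 2*b - 4*g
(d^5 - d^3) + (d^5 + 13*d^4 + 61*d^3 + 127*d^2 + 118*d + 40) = 2*d^5 + 13*d^4 + 60*d^3 + 127*d^2 + 118*d + 40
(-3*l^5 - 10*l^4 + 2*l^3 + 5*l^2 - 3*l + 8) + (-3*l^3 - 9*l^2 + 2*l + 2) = -3*l^5 - 10*l^4 - l^3 - 4*l^2 - l + 10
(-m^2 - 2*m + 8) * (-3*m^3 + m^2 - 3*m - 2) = 3*m^5 + 5*m^4 - 23*m^3 + 16*m^2 - 20*m - 16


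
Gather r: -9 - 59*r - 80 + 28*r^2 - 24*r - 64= 28*r^2 - 83*r - 153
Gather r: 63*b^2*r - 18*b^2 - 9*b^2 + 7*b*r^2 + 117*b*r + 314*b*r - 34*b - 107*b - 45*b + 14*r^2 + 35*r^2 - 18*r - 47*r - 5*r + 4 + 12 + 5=-27*b^2 - 186*b + r^2*(7*b + 49) + r*(63*b^2 + 431*b - 70) + 21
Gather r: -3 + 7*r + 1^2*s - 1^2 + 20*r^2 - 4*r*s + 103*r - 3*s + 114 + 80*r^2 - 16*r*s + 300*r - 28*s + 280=100*r^2 + r*(410 - 20*s) - 30*s + 390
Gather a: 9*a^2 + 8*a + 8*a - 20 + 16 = 9*a^2 + 16*a - 4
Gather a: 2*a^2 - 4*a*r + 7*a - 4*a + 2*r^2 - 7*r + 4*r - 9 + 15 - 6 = 2*a^2 + a*(3 - 4*r) + 2*r^2 - 3*r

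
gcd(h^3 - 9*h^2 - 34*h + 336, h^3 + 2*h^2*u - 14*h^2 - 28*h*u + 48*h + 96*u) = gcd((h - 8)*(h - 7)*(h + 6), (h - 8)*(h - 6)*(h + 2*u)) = h - 8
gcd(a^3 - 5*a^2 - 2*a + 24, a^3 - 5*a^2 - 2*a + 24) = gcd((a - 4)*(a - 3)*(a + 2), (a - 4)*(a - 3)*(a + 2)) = a^3 - 5*a^2 - 2*a + 24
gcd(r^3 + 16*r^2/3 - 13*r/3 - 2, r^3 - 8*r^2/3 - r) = r + 1/3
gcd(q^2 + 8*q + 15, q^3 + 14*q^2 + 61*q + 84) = q + 3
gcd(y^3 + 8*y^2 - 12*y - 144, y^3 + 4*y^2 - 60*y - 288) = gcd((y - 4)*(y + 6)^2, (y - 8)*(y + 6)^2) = y^2 + 12*y + 36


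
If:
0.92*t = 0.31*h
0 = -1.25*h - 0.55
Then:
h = -0.44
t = -0.15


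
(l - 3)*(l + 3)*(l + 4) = l^3 + 4*l^2 - 9*l - 36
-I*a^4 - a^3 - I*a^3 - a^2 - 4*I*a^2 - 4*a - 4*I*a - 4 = (a - 2*I)*(a - I)*(a + 2*I)*(-I*a - I)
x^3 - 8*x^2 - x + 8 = (x - 8)*(x - 1)*(x + 1)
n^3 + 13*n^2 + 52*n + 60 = (n + 2)*(n + 5)*(n + 6)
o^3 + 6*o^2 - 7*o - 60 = (o - 3)*(o + 4)*(o + 5)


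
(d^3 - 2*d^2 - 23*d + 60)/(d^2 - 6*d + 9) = (d^2 + d - 20)/(d - 3)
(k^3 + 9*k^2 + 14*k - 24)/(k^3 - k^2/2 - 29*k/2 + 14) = 2*(k + 6)/(2*k - 7)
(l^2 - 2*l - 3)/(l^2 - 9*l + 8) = (l^2 - 2*l - 3)/(l^2 - 9*l + 8)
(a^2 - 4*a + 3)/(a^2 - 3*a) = (a - 1)/a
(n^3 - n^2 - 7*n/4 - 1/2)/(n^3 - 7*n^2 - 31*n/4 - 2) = (n - 2)/(n - 8)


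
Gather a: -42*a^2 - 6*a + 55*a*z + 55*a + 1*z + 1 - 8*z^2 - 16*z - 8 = -42*a^2 + a*(55*z + 49) - 8*z^2 - 15*z - 7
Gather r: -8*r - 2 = -8*r - 2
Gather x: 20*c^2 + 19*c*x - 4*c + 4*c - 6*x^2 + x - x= 20*c^2 + 19*c*x - 6*x^2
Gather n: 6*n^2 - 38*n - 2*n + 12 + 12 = 6*n^2 - 40*n + 24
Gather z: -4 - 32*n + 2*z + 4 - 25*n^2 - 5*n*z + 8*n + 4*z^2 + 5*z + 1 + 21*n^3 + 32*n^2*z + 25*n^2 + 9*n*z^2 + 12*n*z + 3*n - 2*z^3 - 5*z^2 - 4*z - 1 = 21*n^3 - 21*n - 2*z^3 + z^2*(9*n - 1) + z*(32*n^2 + 7*n + 3)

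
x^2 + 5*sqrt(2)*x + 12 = (x + 2*sqrt(2))*(x + 3*sqrt(2))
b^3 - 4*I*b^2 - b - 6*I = (b - 3*I)*(b - 2*I)*(b + I)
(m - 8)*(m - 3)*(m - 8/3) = m^3 - 41*m^2/3 + 160*m/3 - 64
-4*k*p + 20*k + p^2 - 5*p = (-4*k + p)*(p - 5)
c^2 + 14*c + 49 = (c + 7)^2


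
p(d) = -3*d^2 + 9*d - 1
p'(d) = 9 - 6*d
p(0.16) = 0.36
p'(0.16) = 8.04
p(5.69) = -46.92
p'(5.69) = -25.14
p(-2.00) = -31.00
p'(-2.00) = 21.00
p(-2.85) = -51.02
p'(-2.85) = 26.10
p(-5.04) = -122.56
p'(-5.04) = 39.24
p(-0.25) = -3.44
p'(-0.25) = 10.50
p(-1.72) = -25.36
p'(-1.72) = 19.32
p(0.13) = 0.12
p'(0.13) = 8.22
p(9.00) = -163.00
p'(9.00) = -45.00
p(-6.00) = -163.00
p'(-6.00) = 45.00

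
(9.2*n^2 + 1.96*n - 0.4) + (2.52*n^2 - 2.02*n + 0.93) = 11.72*n^2 - 0.0600000000000001*n + 0.53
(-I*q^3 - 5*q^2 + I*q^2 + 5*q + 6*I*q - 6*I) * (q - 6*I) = -I*q^4 - 11*q^3 + I*q^3 + 11*q^2 + 36*I*q^2 + 36*q - 36*I*q - 36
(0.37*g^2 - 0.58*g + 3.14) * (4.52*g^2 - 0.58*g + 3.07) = 1.6724*g^4 - 2.8362*g^3 + 15.6651*g^2 - 3.6018*g + 9.6398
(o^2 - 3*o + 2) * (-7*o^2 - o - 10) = -7*o^4 + 20*o^3 - 21*o^2 + 28*o - 20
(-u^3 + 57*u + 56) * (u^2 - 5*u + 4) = -u^5 + 5*u^4 + 53*u^3 - 229*u^2 - 52*u + 224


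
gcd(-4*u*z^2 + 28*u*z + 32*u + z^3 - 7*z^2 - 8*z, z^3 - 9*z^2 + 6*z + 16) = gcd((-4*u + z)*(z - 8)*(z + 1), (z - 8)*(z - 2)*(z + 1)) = z^2 - 7*z - 8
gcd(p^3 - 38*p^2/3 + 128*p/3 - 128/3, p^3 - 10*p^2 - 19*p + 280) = p - 8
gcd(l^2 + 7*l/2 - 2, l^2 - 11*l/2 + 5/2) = l - 1/2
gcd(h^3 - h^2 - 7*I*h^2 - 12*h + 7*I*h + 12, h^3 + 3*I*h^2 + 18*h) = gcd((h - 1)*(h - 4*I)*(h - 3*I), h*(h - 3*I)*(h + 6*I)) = h - 3*I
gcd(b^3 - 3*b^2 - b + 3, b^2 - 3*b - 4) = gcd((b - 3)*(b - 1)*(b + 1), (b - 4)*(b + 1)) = b + 1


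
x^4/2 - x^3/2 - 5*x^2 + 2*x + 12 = (x/2 + 1)*(x - 3)*(x - 2)*(x + 2)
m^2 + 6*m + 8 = (m + 2)*(m + 4)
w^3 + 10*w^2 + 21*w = w*(w + 3)*(w + 7)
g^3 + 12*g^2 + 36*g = g*(g + 6)^2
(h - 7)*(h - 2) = h^2 - 9*h + 14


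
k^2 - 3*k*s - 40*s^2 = (k - 8*s)*(k + 5*s)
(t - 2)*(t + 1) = t^2 - t - 2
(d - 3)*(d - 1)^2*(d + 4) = d^4 - d^3 - 13*d^2 + 25*d - 12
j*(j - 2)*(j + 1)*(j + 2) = j^4 + j^3 - 4*j^2 - 4*j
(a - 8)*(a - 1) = a^2 - 9*a + 8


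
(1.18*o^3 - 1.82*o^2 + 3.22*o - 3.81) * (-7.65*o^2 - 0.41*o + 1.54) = -9.027*o^5 + 13.4392*o^4 - 22.0696*o^3 + 25.0235*o^2 + 6.5209*o - 5.8674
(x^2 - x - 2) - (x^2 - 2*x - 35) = x + 33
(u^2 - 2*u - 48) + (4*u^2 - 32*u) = 5*u^2 - 34*u - 48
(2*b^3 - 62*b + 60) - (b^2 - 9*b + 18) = 2*b^3 - b^2 - 53*b + 42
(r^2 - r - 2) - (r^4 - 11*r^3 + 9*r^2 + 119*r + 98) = -r^4 + 11*r^3 - 8*r^2 - 120*r - 100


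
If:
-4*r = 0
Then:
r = 0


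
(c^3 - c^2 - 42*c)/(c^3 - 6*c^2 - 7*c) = (c + 6)/(c + 1)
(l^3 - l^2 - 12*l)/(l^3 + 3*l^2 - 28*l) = (l + 3)/(l + 7)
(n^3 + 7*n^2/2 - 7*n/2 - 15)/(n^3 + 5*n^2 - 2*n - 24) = (n + 5/2)/(n + 4)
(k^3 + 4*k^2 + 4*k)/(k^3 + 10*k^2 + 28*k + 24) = k/(k + 6)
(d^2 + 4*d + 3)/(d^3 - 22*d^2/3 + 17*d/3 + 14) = 3*(d + 3)/(3*d^2 - 25*d + 42)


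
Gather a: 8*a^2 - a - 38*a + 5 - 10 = 8*a^2 - 39*a - 5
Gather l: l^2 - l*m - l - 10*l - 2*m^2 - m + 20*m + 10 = l^2 + l*(-m - 11) - 2*m^2 + 19*m + 10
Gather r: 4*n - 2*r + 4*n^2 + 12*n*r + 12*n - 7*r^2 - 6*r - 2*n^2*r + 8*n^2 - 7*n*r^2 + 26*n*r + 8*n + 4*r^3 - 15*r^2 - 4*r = 12*n^2 + 24*n + 4*r^3 + r^2*(-7*n - 22) + r*(-2*n^2 + 38*n - 12)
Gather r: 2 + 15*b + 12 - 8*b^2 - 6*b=-8*b^2 + 9*b + 14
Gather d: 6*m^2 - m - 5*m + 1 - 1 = 6*m^2 - 6*m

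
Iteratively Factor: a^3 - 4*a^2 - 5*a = (a + 1)*(a^2 - 5*a) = (a - 5)*(a + 1)*(a)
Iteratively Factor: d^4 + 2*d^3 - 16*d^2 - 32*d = (d + 4)*(d^3 - 2*d^2 - 8*d) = d*(d + 4)*(d^2 - 2*d - 8) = d*(d + 2)*(d + 4)*(d - 4)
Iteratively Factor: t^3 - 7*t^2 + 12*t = (t - 4)*(t^2 - 3*t) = t*(t - 4)*(t - 3)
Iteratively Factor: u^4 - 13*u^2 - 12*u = (u + 1)*(u^3 - u^2 - 12*u) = (u + 1)*(u + 3)*(u^2 - 4*u) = u*(u + 1)*(u + 3)*(u - 4)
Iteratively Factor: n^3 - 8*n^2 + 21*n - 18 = (n - 2)*(n^2 - 6*n + 9) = (n - 3)*(n - 2)*(n - 3)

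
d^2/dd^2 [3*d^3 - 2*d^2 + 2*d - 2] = 18*d - 4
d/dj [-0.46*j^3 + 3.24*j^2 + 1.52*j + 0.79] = -1.38*j^2 + 6.48*j + 1.52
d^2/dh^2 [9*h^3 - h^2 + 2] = 54*h - 2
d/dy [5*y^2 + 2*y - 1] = 10*y + 2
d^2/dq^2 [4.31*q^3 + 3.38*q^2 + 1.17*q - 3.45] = 25.86*q + 6.76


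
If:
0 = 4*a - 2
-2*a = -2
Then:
No Solution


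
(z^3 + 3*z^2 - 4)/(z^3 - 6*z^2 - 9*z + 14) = (z + 2)/(z - 7)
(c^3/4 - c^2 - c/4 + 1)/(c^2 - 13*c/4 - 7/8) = 2*(-c^3 + 4*c^2 + c - 4)/(-8*c^2 + 26*c + 7)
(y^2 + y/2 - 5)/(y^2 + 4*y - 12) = (y + 5/2)/(y + 6)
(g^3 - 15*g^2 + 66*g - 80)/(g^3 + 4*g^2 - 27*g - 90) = (g^2 - 10*g + 16)/(g^2 + 9*g + 18)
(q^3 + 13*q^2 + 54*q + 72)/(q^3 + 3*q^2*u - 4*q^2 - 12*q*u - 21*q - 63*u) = (q^2 + 10*q + 24)/(q^2 + 3*q*u - 7*q - 21*u)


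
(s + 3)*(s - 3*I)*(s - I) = s^3 + 3*s^2 - 4*I*s^2 - 3*s - 12*I*s - 9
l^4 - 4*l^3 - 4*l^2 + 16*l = l*(l - 4)*(l - 2)*(l + 2)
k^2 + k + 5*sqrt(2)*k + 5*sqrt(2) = (k + 1)*(k + 5*sqrt(2))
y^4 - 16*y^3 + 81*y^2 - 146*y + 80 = (y - 8)*(y - 5)*(y - 2)*(y - 1)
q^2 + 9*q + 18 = (q + 3)*(q + 6)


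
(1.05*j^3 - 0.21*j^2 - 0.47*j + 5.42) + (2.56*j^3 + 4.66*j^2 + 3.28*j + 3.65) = 3.61*j^3 + 4.45*j^2 + 2.81*j + 9.07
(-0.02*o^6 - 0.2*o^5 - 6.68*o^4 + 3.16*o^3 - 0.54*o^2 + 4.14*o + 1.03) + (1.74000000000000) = -0.02*o^6 - 0.2*o^5 - 6.68*o^4 + 3.16*o^3 - 0.54*o^2 + 4.14*o + 2.77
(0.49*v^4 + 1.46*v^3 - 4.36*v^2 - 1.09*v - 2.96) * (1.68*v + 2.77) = 0.8232*v^5 + 3.8101*v^4 - 3.2806*v^3 - 13.9084*v^2 - 7.9921*v - 8.1992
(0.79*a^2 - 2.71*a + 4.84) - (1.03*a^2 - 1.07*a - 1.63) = -0.24*a^2 - 1.64*a + 6.47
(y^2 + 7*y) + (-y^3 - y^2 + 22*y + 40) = -y^3 + 29*y + 40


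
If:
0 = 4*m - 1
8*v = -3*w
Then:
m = 1/4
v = -3*w/8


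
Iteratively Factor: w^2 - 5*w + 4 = (w - 1)*(w - 4)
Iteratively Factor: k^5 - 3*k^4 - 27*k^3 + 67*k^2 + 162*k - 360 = (k - 2)*(k^4 - k^3 - 29*k^2 + 9*k + 180) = (k - 2)*(k + 3)*(k^3 - 4*k^2 - 17*k + 60) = (k - 3)*(k - 2)*(k + 3)*(k^2 - k - 20) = (k - 3)*(k - 2)*(k + 3)*(k + 4)*(k - 5)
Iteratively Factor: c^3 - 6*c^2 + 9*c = (c - 3)*(c^2 - 3*c) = c*(c - 3)*(c - 3)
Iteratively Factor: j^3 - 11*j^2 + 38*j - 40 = (j - 4)*(j^2 - 7*j + 10) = (j - 5)*(j - 4)*(j - 2)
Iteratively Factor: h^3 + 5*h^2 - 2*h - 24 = (h - 2)*(h^2 + 7*h + 12) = (h - 2)*(h + 4)*(h + 3)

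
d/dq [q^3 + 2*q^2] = q*(3*q + 4)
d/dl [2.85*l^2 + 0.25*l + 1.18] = 5.7*l + 0.25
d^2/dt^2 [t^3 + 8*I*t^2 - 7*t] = 6*t + 16*I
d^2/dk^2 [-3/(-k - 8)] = 6/(k + 8)^3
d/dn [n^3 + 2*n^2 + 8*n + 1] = 3*n^2 + 4*n + 8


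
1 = 1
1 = 1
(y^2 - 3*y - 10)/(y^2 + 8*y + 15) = (y^2 - 3*y - 10)/(y^2 + 8*y + 15)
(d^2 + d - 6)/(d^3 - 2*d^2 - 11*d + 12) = (d - 2)/(d^2 - 5*d + 4)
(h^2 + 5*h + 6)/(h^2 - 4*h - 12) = (h + 3)/(h - 6)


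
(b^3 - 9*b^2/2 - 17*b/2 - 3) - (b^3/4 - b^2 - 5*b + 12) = 3*b^3/4 - 7*b^2/2 - 7*b/2 - 15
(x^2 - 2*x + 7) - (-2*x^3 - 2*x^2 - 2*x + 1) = 2*x^3 + 3*x^2 + 6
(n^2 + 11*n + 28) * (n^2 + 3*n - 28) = n^4 + 14*n^3 + 33*n^2 - 224*n - 784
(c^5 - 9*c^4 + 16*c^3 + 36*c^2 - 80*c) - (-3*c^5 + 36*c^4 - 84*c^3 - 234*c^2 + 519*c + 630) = 4*c^5 - 45*c^4 + 100*c^3 + 270*c^2 - 599*c - 630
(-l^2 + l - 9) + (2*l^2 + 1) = l^2 + l - 8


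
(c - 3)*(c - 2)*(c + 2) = c^3 - 3*c^2 - 4*c + 12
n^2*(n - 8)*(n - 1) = n^4 - 9*n^3 + 8*n^2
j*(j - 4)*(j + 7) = j^3 + 3*j^2 - 28*j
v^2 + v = v*(v + 1)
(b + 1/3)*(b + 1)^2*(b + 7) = b^4 + 28*b^3/3 + 18*b^2 + 12*b + 7/3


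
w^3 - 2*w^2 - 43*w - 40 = (w - 8)*(w + 1)*(w + 5)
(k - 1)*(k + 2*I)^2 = k^3 - k^2 + 4*I*k^2 - 4*k - 4*I*k + 4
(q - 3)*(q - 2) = q^2 - 5*q + 6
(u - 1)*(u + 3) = u^2 + 2*u - 3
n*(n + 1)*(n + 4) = n^3 + 5*n^2 + 4*n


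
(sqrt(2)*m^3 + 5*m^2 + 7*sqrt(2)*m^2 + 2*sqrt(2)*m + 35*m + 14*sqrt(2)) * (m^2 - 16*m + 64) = sqrt(2)*m^5 - 9*sqrt(2)*m^4 + 5*m^4 - 46*sqrt(2)*m^3 - 45*m^3 - 240*m^2 + 430*sqrt(2)*m^2 - 96*sqrt(2)*m + 2240*m + 896*sqrt(2)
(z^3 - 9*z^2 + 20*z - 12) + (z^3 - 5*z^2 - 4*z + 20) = 2*z^3 - 14*z^2 + 16*z + 8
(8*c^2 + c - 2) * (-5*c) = -40*c^3 - 5*c^2 + 10*c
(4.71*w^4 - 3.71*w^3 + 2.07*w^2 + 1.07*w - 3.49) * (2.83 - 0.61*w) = -2.8731*w^5 + 15.5924*w^4 - 11.762*w^3 + 5.2054*w^2 + 5.157*w - 9.8767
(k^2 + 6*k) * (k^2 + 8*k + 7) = k^4 + 14*k^3 + 55*k^2 + 42*k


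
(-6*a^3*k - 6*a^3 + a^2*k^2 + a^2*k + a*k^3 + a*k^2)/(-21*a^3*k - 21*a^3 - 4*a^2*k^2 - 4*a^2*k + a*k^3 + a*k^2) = (2*a - k)/(7*a - k)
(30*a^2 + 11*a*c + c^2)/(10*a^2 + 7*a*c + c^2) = (6*a + c)/(2*a + c)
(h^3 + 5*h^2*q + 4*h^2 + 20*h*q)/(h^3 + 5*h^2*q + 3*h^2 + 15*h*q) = (h + 4)/(h + 3)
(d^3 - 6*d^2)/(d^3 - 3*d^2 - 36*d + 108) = d^2/(d^2 + 3*d - 18)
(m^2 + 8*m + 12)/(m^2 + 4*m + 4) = (m + 6)/(m + 2)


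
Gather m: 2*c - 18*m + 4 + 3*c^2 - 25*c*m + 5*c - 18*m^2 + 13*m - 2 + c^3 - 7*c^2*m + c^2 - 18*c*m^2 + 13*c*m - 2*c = c^3 + 4*c^2 + 5*c + m^2*(-18*c - 18) + m*(-7*c^2 - 12*c - 5) + 2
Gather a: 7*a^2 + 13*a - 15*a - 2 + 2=7*a^2 - 2*a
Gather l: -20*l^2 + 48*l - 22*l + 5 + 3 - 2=-20*l^2 + 26*l + 6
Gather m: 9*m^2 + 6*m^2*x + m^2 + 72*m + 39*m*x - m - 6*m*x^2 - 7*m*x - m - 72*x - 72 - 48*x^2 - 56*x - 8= m^2*(6*x + 10) + m*(-6*x^2 + 32*x + 70) - 48*x^2 - 128*x - 80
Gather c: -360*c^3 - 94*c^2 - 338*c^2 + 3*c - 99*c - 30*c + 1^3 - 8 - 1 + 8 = -360*c^3 - 432*c^2 - 126*c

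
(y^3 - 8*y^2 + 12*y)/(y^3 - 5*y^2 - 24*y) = (-y^2 + 8*y - 12)/(-y^2 + 5*y + 24)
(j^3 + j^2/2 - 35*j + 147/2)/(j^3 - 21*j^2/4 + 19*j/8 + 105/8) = 4*(j + 7)/(4*j + 5)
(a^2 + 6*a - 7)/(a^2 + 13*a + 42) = (a - 1)/(a + 6)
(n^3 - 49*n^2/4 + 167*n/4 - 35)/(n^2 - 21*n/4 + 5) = n - 7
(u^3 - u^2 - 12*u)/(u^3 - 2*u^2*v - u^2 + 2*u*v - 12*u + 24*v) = u/(u - 2*v)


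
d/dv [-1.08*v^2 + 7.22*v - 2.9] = 7.22 - 2.16*v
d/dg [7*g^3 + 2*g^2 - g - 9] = 21*g^2 + 4*g - 1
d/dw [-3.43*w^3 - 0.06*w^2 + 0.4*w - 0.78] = -10.29*w^2 - 0.12*w + 0.4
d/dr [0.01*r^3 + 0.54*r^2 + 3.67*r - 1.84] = 0.03*r^2 + 1.08*r + 3.67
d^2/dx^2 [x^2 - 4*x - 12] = 2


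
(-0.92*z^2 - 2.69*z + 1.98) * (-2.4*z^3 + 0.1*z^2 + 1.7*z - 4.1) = 2.208*z^5 + 6.364*z^4 - 6.585*z^3 - 0.602999999999999*z^2 + 14.395*z - 8.118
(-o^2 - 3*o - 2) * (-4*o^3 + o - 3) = 4*o^5 + 12*o^4 + 7*o^3 + 7*o + 6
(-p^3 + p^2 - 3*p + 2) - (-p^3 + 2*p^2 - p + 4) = -p^2 - 2*p - 2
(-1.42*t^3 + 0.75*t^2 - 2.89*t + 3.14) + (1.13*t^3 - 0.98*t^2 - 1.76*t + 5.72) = -0.29*t^3 - 0.23*t^2 - 4.65*t + 8.86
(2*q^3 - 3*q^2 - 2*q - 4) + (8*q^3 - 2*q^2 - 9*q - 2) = 10*q^3 - 5*q^2 - 11*q - 6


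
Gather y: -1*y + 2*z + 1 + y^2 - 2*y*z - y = y^2 + y*(-2*z - 2) + 2*z + 1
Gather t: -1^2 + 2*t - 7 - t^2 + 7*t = -t^2 + 9*t - 8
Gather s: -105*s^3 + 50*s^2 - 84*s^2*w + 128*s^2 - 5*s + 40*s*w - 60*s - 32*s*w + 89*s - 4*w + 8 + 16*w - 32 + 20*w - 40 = -105*s^3 + s^2*(178 - 84*w) + s*(8*w + 24) + 32*w - 64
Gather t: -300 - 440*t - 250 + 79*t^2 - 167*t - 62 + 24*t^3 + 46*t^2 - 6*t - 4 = 24*t^3 + 125*t^2 - 613*t - 616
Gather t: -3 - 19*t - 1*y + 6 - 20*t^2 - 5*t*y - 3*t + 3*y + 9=-20*t^2 + t*(-5*y - 22) + 2*y + 12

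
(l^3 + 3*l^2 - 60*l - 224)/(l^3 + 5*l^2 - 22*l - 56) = (l^2 - 4*l - 32)/(l^2 - 2*l - 8)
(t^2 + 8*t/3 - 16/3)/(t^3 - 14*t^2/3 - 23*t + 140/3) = (3*t - 4)/(3*t^2 - 26*t + 35)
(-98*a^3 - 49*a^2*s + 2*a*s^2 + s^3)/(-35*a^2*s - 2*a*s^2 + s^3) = (14*a^2 + 9*a*s + s^2)/(s*(5*a + s))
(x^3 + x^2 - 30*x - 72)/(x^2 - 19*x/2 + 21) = 2*(x^2 + 7*x + 12)/(2*x - 7)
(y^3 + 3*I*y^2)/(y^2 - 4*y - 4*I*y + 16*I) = y^2*(y + 3*I)/(y^2 - 4*y - 4*I*y + 16*I)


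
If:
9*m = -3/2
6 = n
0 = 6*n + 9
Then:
No Solution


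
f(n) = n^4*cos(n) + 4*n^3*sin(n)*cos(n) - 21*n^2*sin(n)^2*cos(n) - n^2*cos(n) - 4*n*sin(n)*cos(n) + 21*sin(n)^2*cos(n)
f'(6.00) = 2107.89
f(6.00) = 929.36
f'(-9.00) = 4746.20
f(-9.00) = -6725.57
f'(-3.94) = -241.35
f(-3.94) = 66.26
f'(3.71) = 282.64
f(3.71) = 3.32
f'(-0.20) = -5.47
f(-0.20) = 0.59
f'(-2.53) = 121.51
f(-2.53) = -23.38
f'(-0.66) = 1.65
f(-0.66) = 2.60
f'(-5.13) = -40.52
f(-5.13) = -102.53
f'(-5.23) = -273.84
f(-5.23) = -87.17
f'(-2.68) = 137.95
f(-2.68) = -43.13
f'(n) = -n^4*sin(n) - 4*n^3*sin(n)^2 + 4*n^3*cos(n)^2 + 4*n^3*cos(n) + 21*n^2*sin(n)^3 - 42*n^2*sin(n)*cos(n)^2 + 12*n^2*sin(n)*cos(n) + n^2*sin(n) - 42*n*sin(n)^2*cos(n) + 4*n*sin(n)^2 - 4*n*cos(n)^2 - 2*n*cos(n) - 21*sin(n)^3 + 42*sin(n)*cos(n)^2 - 4*sin(n)*cos(n)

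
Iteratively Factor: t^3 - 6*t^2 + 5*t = (t - 1)*(t^2 - 5*t) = t*(t - 1)*(t - 5)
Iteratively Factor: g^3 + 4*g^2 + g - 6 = (g + 3)*(g^2 + g - 2) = (g + 2)*(g + 3)*(g - 1)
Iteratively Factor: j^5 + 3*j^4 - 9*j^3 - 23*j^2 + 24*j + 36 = (j - 2)*(j^4 + 5*j^3 + j^2 - 21*j - 18) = (j - 2)*(j + 3)*(j^3 + 2*j^2 - 5*j - 6) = (j - 2)*(j + 3)^2*(j^2 - j - 2) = (j - 2)^2*(j + 3)^2*(j + 1)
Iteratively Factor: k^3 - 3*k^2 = (k)*(k^2 - 3*k) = k^2*(k - 3)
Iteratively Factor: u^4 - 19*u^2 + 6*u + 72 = (u - 3)*(u^3 + 3*u^2 - 10*u - 24) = (u - 3)*(u + 4)*(u^2 - u - 6) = (u - 3)^2*(u + 4)*(u + 2)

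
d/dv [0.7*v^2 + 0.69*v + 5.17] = 1.4*v + 0.69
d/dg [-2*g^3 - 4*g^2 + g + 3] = -6*g^2 - 8*g + 1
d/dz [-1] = 0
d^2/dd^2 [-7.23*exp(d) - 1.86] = -7.23*exp(d)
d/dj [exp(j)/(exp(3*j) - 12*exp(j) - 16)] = (-3*(exp(2*j) - 4)*exp(j) + exp(3*j) - 12*exp(j) - 16)*exp(j)/(-exp(3*j) + 12*exp(j) + 16)^2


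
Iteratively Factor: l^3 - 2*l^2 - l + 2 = (l - 2)*(l^2 - 1) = (l - 2)*(l - 1)*(l + 1)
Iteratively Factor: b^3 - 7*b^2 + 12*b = (b - 4)*(b^2 - 3*b) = b*(b - 4)*(b - 3)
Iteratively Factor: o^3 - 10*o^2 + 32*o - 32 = (o - 2)*(o^2 - 8*o + 16) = (o - 4)*(o - 2)*(o - 4)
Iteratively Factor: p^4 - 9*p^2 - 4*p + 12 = (p + 2)*(p^3 - 2*p^2 - 5*p + 6) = (p - 3)*(p + 2)*(p^2 + p - 2) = (p - 3)*(p - 1)*(p + 2)*(p + 2)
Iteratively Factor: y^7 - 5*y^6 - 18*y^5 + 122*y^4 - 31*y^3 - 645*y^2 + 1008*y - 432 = (y - 4)*(y^6 - y^5 - 22*y^4 + 34*y^3 + 105*y^2 - 225*y + 108) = (y - 4)*(y - 3)*(y^5 + 2*y^4 - 16*y^3 - 14*y^2 + 63*y - 36) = (y - 4)*(y - 3)*(y - 1)*(y^4 + 3*y^3 - 13*y^2 - 27*y + 36) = (y - 4)*(y - 3)*(y - 1)^2*(y^3 + 4*y^2 - 9*y - 36) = (y - 4)*(y - 3)^2*(y - 1)^2*(y^2 + 7*y + 12) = (y - 4)*(y - 3)^2*(y - 1)^2*(y + 3)*(y + 4)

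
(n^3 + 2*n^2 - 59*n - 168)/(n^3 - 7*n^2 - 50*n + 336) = (n + 3)/(n - 6)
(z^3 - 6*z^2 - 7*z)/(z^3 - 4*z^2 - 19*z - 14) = z/(z + 2)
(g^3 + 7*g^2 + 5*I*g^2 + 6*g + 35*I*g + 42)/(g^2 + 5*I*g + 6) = g + 7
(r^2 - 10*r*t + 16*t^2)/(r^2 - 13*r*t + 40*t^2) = (r - 2*t)/(r - 5*t)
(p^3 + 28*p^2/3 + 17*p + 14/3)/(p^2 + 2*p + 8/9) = 3*(3*p^3 + 28*p^2 + 51*p + 14)/(9*p^2 + 18*p + 8)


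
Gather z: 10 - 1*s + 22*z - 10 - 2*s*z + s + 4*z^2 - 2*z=4*z^2 + z*(20 - 2*s)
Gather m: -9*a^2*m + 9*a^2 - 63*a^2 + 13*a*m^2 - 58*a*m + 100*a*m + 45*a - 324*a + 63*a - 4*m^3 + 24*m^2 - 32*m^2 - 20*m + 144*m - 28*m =-54*a^2 - 216*a - 4*m^3 + m^2*(13*a - 8) + m*(-9*a^2 + 42*a + 96)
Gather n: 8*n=8*n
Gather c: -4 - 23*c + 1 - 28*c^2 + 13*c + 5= -28*c^2 - 10*c + 2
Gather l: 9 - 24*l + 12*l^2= 12*l^2 - 24*l + 9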